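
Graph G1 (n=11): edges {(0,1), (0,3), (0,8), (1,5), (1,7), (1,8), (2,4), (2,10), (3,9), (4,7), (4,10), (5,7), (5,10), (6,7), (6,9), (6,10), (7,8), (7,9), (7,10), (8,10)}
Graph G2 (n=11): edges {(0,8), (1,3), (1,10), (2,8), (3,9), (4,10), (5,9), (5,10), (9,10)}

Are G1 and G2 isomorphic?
No, not isomorphic

The graphs are NOT isomorphic.

Connected components of G1: 1 component(s) with vertex sets [[0, 1, 2, 3, 4, 5, 6, 7, 8, 9, 10]], sizes [11].
Connected components of G2: 4 component(s) with vertex sets [[6], [7], [0, 2, 8], [1, 3, 4, 5, 9, 10]], sizes [1, 1, 3, 6].
The number of connected components (and the multiset of component sizes) is an isomorphism invariant — an isomorphism maps each component of G1 bijectively onto a component of G2. Since G1 has 1 component(s) and G2 has 4, they cannot be isomorphic.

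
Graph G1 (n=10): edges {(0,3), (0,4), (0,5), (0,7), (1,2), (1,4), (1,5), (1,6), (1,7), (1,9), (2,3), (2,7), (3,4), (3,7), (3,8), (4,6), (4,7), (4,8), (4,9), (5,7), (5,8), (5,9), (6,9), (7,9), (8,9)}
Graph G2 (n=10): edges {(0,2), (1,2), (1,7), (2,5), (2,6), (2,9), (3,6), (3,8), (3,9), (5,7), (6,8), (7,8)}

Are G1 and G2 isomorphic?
No, not isomorphic

The graphs are NOT isomorphic.

Connected components of G1: 1 component(s) with vertex sets [[0, 1, 2, 3, 4, 5, 6, 7, 8, 9]], sizes [10].
Connected components of G2: 2 component(s) with vertex sets [[4], [0, 1, 2, 3, 5, 6, 7, 8, 9]], sizes [1, 9].
The number of connected components (and the multiset of component sizes) is an isomorphism invariant — an isomorphism maps each component of G1 bijectively onto a component of G2. Since G1 has 1 component(s) and G2 has 2, they cannot be isomorphic.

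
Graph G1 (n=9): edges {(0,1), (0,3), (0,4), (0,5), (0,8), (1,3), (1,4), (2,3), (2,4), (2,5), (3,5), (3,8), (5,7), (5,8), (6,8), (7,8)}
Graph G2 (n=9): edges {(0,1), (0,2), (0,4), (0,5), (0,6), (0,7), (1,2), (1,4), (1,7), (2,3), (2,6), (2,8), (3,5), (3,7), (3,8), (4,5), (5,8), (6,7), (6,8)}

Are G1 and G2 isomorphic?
No, not isomorphic

The graphs are NOT isomorphic.

Counting triangles (3-cliques): G1 has 8, G2 has 9.
Triangle count is an isomorphism invariant, so differing triangle counts rule out isomorphism.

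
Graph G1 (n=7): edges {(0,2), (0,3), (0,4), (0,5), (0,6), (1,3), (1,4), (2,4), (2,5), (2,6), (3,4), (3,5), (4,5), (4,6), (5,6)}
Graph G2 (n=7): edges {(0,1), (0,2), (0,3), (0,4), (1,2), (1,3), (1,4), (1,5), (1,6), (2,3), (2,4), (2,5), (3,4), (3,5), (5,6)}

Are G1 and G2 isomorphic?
Yes, isomorphic

The graphs are isomorphic.
One valid mapping φ: V(G1) → V(G2): 0→2, 1→6, 2→4, 3→5, 4→1, 5→3, 6→0

Verify φ preserves adjacency — for each edge of G1, its image is an edge of G2:
  (0,2) → (φ(0),φ(2)) = (2,4) ∈ E(G2) ✓
  (0,3) → (φ(0),φ(3)) = (2,5) ∈ E(G2) ✓
  (0,4) → (φ(0),φ(4)) = (1,2) ∈ E(G2) ✓
  (0,5) → (φ(0),φ(5)) = (2,3) ∈ E(G2) ✓
  (0,6) → (φ(0),φ(6)) = (0,2) ∈ E(G2) ✓
  (1,3) → (φ(1),φ(3)) = (5,6) ∈ E(G2) ✓
  (1,4) → (φ(1),φ(4)) = (1,6) ∈ E(G2) ✓
  (2,4) → (φ(2),φ(4)) = (1,4) ∈ E(G2) ✓
  (2,5) → (φ(2),φ(5)) = (3,4) ∈ E(G2) ✓
  (2,6) → (φ(2),φ(6)) = (0,4) ∈ E(G2) ✓
  (3,4) → (φ(3),φ(4)) = (1,5) ∈ E(G2) ✓
  (3,5) → (φ(3),φ(5)) = (3,5) ∈ E(G2) ✓
  (4,5) → (φ(4),φ(5)) = (1,3) ∈ E(G2) ✓
  (4,6) → (φ(4),φ(6)) = (0,1) ∈ E(G2) ✓
  (5,6) → (φ(5),φ(6)) = (0,3) ∈ E(G2) ✓
All 15 edges of G1 map to edges of G2, and |E(G1)| = |E(G2)| = 15, so φ is a bijection on edges as well as vertices. Hence G1 ≅ G2.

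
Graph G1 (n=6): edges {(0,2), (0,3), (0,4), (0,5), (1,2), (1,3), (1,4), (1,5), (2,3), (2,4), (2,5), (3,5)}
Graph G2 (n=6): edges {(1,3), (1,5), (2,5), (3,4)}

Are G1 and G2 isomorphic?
No, not isomorphic

The graphs are NOT isomorphic.

Degrees in G1: deg(0)=4, deg(1)=4, deg(2)=5, deg(3)=4, deg(4)=3, deg(5)=4.
Sorted degree sequence of G1: [5, 4, 4, 4, 4, 3].
Degrees in G2: deg(0)=0, deg(1)=2, deg(2)=1, deg(3)=2, deg(4)=1, deg(5)=2.
Sorted degree sequence of G2: [2, 2, 2, 1, 1, 0].
The (sorted) degree sequence is an isomorphism invariant, so since G1 and G2 have different degree sequences they cannot be isomorphic.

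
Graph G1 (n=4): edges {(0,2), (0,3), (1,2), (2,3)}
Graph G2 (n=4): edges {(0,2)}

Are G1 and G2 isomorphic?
No, not isomorphic

The graphs are NOT isomorphic.

Connected components of G1: 1 component(s) with vertex sets [[0, 1, 2, 3]], sizes [4].
Connected components of G2: 3 component(s) with vertex sets [[1], [3], [0, 2]], sizes [1, 1, 2].
The number of connected components (and the multiset of component sizes) is an isomorphism invariant — an isomorphism maps each component of G1 bijectively onto a component of G2. Since G1 has 1 component(s) and G2 has 3, they cannot be isomorphic.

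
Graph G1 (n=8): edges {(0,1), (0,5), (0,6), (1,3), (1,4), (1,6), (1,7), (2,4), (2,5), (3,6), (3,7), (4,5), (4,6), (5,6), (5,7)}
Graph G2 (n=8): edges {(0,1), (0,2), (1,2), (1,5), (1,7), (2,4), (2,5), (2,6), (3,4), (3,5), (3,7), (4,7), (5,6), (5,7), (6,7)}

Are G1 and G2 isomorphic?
Yes, isomorphic

The graphs are isomorphic.
One valid mapping φ: V(G1) → V(G2): 0→6, 1→7, 2→0, 3→3, 4→1, 5→2, 6→5, 7→4

Verify φ preserves adjacency — for each edge of G1, its image is an edge of G2:
  (0,1) → (φ(0),φ(1)) = (6,7) ∈ E(G2) ✓
  (0,5) → (φ(0),φ(5)) = (2,6) ∈ E(G2) ✓
  (0,6) → (φ(0),φ(6)) = (5,6) ∈ E(G2) ✓
  (1,3) → (φ(1),φ(3)) = (3,7) ∈ E(G2) ✓
  (1,4) → (φ(1),φ(4)) = (1,7) ∈ E(G2) ✓
  (1,6) → (φ(1),φ(6)) = (5,7) ∈ E(G2) ✓
  (1,7) → (φ(1),φ(7)) = (4,7) ∈ E(G2) ✓
  (2,4) → (φ(2),φ(4)) = (0,1) ∈ E(G2) ✓
  (2,5) → (φ(2),φ(5)) = (0,2) ∈ E(G2) ✓
  (3,6) → (φ(3),φ(6)) = (3,5) ∈ E(G2) ✓
  (3,7) → (φ(3),φ(7)) = (3,4) ∈ E(G2) ✓
  (4,5) → (φ(4),φ(5)) = (1,2) ∈ E(G2) ✓
  (4,6) → (φ(4),φ(6)) = (1,5) ∈ E(G2) ✓
  (5,6) → (φ(5),φ(6)) = (2,5) ∈ E(G2) ✓
  (5,7) → (φ(5),φ(7)) = (2,4) ∈ E(G2) ✓
All 15 edges of G1 map to edges of G2, and |E(G1)| = |E(G2)| = 15, so φ is a bijection on edges as well as vertices. Hence G1 ≅ G2.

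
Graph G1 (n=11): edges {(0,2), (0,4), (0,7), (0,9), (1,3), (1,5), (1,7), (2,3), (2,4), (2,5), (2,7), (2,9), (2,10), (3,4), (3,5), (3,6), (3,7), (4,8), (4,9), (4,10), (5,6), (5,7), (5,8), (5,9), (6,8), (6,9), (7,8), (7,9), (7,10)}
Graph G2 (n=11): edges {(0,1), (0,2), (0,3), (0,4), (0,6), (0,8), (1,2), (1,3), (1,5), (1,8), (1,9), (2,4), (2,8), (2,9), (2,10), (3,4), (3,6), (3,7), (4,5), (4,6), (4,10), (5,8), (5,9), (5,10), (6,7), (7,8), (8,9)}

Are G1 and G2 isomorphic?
No, not isomorphic

The graphs are NOT isomorphic.

Counting triangles (3-cliques): G1 has 23, G2 has 19.
Triangle count is an isomorphism invariant, so differing triangle counts rule out isomorphism.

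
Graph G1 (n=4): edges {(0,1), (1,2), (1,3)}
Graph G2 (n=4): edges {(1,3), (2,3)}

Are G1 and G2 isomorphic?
No, not isomorphic

The graphs are NOT isomorphic.

Connected components of G1: 1 component(s) with vertex sets [[0, 1, 2, 3]], sizes [4].
Connected components of G2: 2 component(s) with vertex sets [[0], [1, 2, 3]], sizes [1, 3].
The number of connected components (and the multiset of component sizes) is an isomorphism invariant — an isomorphism maps each component of G1 bijectively onto a component of G2. Since G1 has 1 component(s) and G2 has 2, they cannot be isomorphic.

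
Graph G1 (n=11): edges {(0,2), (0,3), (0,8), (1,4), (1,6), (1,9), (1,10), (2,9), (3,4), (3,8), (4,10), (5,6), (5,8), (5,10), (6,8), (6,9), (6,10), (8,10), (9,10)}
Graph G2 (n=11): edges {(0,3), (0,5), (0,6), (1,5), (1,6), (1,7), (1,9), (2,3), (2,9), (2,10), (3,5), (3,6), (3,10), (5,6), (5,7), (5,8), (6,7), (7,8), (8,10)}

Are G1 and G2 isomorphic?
Yes, isomorphic

The graphs are isomorphic.
One valid mapping φ: V(G1) → V(G2): 0→2, 1→7, 2→9, 3→10, 4→8, 5→0, 6→6, 7→4, 8→3, 9→1, 10→5

Verify φ preserves adjacency — for each edge of G1, its image is an edge of G2:
  (0,2) → (φ(0),φ(2)) = (2,9) ∈ E(G2) ✓
  (0,3) → (φ(0),φ(3)) = (2,10) ∈ E(G2) ✓
  (0,8) → (φ(0),φ(8)) = (2,3) ∈ E(G2) ✓
  (1,4) → (φ(1),φ(4)) = (7,8) ∈ E(G2) ✓
  (1,6) → (φ(1),φ(6)) = (6,7) ∈ E(G2) ✓
  (1,9) → (φ(1),φ(9)) = (1,7) ∈ E(G2) ✓
  (1,10) → (φ(1),φ(10)) = (5,7) ∈ E(G2) ✓
  (2,9) → (φ(2),φ(9)) = (1,9) ∈ E(G2) ✓
  (3,4) → (φ(3),φ(4)) = (8,10) ∈ E(G2) ✓
  (3,8) → (φ(3),φ(8)) = (3,10) ∈ E(G2) ✓
  (4,10) → (φ(4),φ(10)) = (5,8) ∈ E(G2) ✓
  (5,6) → (φ(5),φ(6)) = (0,6) ∈ E(G2) ✓
  (5,8) → (φ(5),φ(8)) = (0,3) ∈ E(G2) ✓
  (5,10) → (φ(5),φ(10)) = (0,5) ∈ E(G2) ✓
  (6,8) → (φ(6),φ(8)) = (3,6) ∈ E(G2) ✓
  (6,9) → (φ(6),φ(9)) = (1,6) ∈ E(G2) ✓
  (6,10) → (φ(6),φ(10)) = (5,6) ∈ E(G2) ✓
  (8,10) → (φ(8),φ(10)) = (3,5) ∈ E(G2) ✓
  (9,10) → (φ(9),φ(10)) = (1,5) ∈ E(G2) ✓
All 19 edges of G1 map to edges of G2, and |E(G1)| = |E(G2)| = 19, so φ is a bijection on edges as well as vertices. Hence G1 ≅ G2.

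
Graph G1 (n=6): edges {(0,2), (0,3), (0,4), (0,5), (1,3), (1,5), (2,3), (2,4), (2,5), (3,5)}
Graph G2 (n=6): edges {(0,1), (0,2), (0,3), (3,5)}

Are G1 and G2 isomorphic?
No, not isomorphic

The graphs are NOT isomorphic.

Counting triangles (3-cliques): G1 has 6, G2 has 0.
Triangle count is an isomorphism invariant, so differing triangle counts rule out isomorphism.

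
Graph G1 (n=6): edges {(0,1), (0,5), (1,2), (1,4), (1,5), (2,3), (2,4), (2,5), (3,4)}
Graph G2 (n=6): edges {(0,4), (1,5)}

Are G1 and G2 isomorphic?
No, not isomorphic

The graphs are NOT isomorphic.

Connected components of G1: 1 component(s) with vertex sets [[0, 1, 2, 3, 4, 5]], sizes [6].
Connected components of G2: 4 component(s) with vertex sets [[2], [3], [0, 4], [1, 5]], sizes [1, 1, 2, 2].
The number of connected components (and the multiset of component sizes) is an isomorphism invariant — an isomorphism maps each component of G1 bijectively onto a component of G2. Since G1 has 1 component(s) and G2 has 4, they cannot be isomorphic.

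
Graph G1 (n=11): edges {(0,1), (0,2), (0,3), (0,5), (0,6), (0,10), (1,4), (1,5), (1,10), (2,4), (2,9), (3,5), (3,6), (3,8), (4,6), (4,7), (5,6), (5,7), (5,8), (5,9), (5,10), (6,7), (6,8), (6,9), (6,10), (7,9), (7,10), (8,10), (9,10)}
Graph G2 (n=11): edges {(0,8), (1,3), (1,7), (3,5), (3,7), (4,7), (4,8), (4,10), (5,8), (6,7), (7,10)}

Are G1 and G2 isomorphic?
No, not isomorphic

The graphs are NOT isomorphic.

Connected components of G1: 1 component(s) with vertex sets [[0, 1, 2, 3, 4, 5, 6, 7, 8, 9, 10]], sizes [11].
Connected components of G2: 3 component(s) with vertex sets [[2], [9], [0, 1, 3, 4, 5, 6, 7, 8, 10]], sizes [1, 1, 9].
The number of connected components (and the multiset of component sizes) is an isomorphism invariant — an isomorphism maps each component of G1 bijectively onto a component of G2. Since G1 has 1 component(s) and G2 has 3, they cannot be isomorphic.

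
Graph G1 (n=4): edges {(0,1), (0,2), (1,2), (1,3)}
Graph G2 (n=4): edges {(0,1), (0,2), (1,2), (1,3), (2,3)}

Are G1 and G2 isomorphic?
No, not isomorphic

The graphs are NOT isomorphic.

Counting edges: G1 has 4 edge(s); G2 has 5 edge(s).
Edge count is an isomorphism invariant (a bijection on vertices induces a bijection on edges), so differing edge counts rule out isomorphism.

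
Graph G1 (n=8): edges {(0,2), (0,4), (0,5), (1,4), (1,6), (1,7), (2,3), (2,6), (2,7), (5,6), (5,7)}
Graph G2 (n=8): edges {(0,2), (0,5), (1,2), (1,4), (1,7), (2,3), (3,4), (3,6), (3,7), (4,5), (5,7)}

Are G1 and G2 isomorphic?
Yes, isomorphic

The graphs are isomorphic.
One valid mapping φ: V(G1) → V(G2): 0→2, 1→5, 2→3, 3→6, 4→0, 5→1, 6→7, 7→4

Verify φ preserves adjacency — for each edge of G1, its image is an edge of G2:
  (0,2) → (φ(0),φ(2)) = (2,3) ∈ E(G2) ✓
  (0,4) → (φ(0),φ(4)) = (0,2) ∈ E(G2) ✓
  (0,5) → (φ(0),φ(5)) = (1,2) ∈ E(G2) ✓
  (1,4) → (φ(1),φ(4)) = (0,5) ∈ E(G2) ✓
  (1,6) → (φ(1),φ(6)) = (5,7) ∈ E(G2) ✓
  (1,7) → (φ(1),φ(7)) = (4,5) ∈ E(G2) ✓
  (2,3) → (φ(2),φ(3)) = (3,6) ∈ E(G2) ✓
  (2,6) → (φ(2),φ(6)) = (3,7) ∈ E(G2) ✓
  (2,7) → (φ(2),φ(7)) = (3,4) ∈ E(G2) ✓
  (5,6) → (φ(5),φ(6)) = (1,7) ∈ E(G2) ✓
  (5,7) → (φ(5),φ(7)) = (1,4) ∈ E(G2) ✓
All 11 edges of G1 map to edges of G2, and |E(G1)| = |E(G2)| = 11, so φ is a bijection on edges as well as vertices. Hence G1 ≅ G2.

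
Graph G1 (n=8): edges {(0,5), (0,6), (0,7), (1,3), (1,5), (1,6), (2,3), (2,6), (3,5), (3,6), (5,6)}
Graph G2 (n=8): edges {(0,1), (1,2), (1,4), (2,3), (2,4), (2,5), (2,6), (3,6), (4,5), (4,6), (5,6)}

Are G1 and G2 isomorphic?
Yes, isomorphic

The graphs are isomorphic.
One valid mapping φ: V(G1) → V(G2): 0→1, 1→5, 2→3, 3→6, 4→7, 5→4, 6→2, 7→0

Verify φ preserves adjacency — for each edge of G1, its image is an edge of G2:
  (0,5) → (φ(0),φ(5)) = (1,4) ∈ E(G2) ✓
  (0,6) → (φ(0),φ(6)) = (1,2) ∈ E(G2) ✓
  (0,7) → (φ(0),φ(7)) = (0,1) ∈ E(G2) ✓
  (1,3) → (φ(1),φ(3)) = (5,6) ∈ E(G2) ✓
  (1,5) → (φ(1),φ(5)) = (4,5) ∈ E(G2) ✓
  (1,6) → (φ(1),φ(6)) = (2,5) ∈ E(G2) ✓
  (2,3) → (φ(2),φ(3)) = (3,6) ∈ E(G2) ✓
  (2,6) → (φ(2),φ(6)) = (2,3) ∈ E(G2) ✓
  (3,5) → (φ(3),φ(5)) = (4,6) ∈ E(G2) ✓
  (3,6) → (φ(3),φ(6)) = (2,6) ∈ E(G2) ✓
  (5,6) → (φ(5),φ(6)) = (2,4) ∈ E(G2) ✓
All 11 edges of G1 map to edges of G2, and |E(G1)| = |E(G2)| = 11, so φ is a bijection on edges as well as vertices. Hence G1 ≅ G2.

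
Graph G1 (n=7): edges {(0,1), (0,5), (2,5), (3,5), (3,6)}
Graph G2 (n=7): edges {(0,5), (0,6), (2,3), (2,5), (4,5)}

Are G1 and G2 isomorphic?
Yes, isomorphic

The graphs are isomorphic.
One valid mapping φ: V(G1) → V(G2): 0→0, 1→6, 2→4, 3→2, 4→1, 5→5, 6→3

Verify φ preserves adjacency — for each edge of G1, its image is an edge of G2:
  (0,1) → (φ(0),φ(1)) = (0,6) ∈ E(G2) ✓
  (0,5) → (φ(0),φ(5)) = (0,5) ∈ E(G2) ✓
  (2,5) → (φ(2),φ(5)) = (4,5) ∈ E(G2) ✓
  (3,5) → (φ(3),φ(5)) = (2,5) ∈ E(G2) ✓
  (3,6) → (φ(3),φ(6)) = (2,3) ∈ E(G2) ✓
All 5 edges of G1 map to edges of G2, and |E(G1)| = |E(G2)| = 5, so φ is a bijection on edges as well as vertices. Hence G1 ≅ G2.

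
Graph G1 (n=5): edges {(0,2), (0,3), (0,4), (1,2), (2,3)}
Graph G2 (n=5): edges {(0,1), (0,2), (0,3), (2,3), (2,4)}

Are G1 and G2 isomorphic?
Yes, isomorphic

The graphs are isomorphic.
One valid mapping φ: V(G1) → V(G2): 0→2, 1→1, 2→0, 3→3, 4→4

Verify φ preserves adjacency — for each edge of G1, its image is an edge of G2:
  (0,2) → (φ(0),φ(2)) = (0,2) ∈ E(G2) ✓
  (0,3) → (φ(0),φ(3)) = (2,3) ∈ E(G2) ✓
  (0,4) → (φ(0),φ(4)) = (2,4) ∈ E(G2) ✓
  (1,2) → (φ(1),φ(2)) = (0,1) ∈ E(G2) ✓
  (2,3) → (φ(2),φ(3)) = (0,3) ∈ E(G2) ✓
All 5 edges of G1 map to edges of G2, and |E(G1)| = |E(G2)| = 5, so φ is a bijection on edges as well as vertices. Hence G1 ≅ G2.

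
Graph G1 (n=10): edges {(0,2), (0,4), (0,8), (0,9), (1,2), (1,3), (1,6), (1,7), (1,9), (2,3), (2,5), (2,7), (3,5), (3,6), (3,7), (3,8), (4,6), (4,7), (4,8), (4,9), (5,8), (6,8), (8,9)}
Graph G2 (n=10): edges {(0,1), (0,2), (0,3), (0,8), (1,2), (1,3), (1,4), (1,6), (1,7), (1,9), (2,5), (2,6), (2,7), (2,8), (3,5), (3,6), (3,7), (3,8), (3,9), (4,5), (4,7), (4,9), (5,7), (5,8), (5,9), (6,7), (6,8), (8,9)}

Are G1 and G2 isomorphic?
No, not isomorphic

The graphs are NOT isomorphic.

Counting triangles (3-cliques): G1 has 13, G2 has 25.
Triangle count is an isomorphism invariant, so differing triangle counts rule out isomorphism.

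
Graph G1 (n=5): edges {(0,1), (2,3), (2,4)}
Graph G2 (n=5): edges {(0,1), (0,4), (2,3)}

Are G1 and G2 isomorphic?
Yes, isomorphic

The graphs are isomorphic.
One valid mapping φ: V(G1) → V(G2): 0→2, 1→3, 2→0, 3→4, 4→1

Verify φ preserves adjacency — for each edge of G1, its image is an edge of G2:
  (0,1) → (φ(0),φ(1)) = (2,3) ∈ E(G2) ✓
  (2,3) → (φ(2),φ(3)) = (0,4) ∈ E(G2) ✓
  (2,4) → (φ(2),φ(4)) = (0,1) ∈ E(G2) ✓
All 3 edges of G1 map to edges of G2, and |E(G1)| = |E(G2)| = 3, so φ is a bijection on edges as well as vertices. Hence G1 ≅ G2.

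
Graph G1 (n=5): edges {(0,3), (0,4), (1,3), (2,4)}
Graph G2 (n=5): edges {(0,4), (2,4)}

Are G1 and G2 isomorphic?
No, not isomorphic

The graphs are NOT isomorphic.

Counting edges: G1 has 4 edge(s); G2 has 2 edge(s).
Edge count is an isomorphism invariant (a bijection on vertices induces a bijection on edges), so differing edge counts rule out isomorphism.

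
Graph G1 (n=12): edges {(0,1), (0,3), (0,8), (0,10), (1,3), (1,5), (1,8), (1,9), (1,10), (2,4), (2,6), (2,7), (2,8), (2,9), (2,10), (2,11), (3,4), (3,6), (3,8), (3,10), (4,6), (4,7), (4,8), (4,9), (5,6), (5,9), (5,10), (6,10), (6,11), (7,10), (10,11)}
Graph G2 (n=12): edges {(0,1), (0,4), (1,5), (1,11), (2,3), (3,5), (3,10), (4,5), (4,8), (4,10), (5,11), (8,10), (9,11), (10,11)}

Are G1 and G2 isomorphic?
No, not isomorphic

The graphs are NOT isomorphic.

Connected components of G1: 1 component(s) with vertex sets [[0, 1, 2, 3, 4, 5, 6, 7, 8, 9, 10, 11]], sizes [12].
Connected components of G2: 3 component(s) with vertex sets [[6], [7], [0, 1, 2, 3, 4, 5, 8, 9, 10, 11]], sizes [1, 1, 10].
The number of connected components (and the multiset of component sizes) is an isomorphism invariant — an isomorphism maps each component of G1 bijectively onto a component of G2. Since G1 has 1 component(s) and G2 has 3, they cannot be isomorphic.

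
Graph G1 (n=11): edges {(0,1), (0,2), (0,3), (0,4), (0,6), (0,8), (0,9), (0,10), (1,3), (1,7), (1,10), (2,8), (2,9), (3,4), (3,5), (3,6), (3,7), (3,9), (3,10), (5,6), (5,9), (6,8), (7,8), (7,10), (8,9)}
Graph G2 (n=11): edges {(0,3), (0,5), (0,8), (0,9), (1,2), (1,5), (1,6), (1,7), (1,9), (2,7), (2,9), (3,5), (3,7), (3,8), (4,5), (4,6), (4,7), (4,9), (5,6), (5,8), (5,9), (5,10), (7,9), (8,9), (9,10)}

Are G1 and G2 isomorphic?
Yes, isomorphic

The graphs are isomorphic.
One valid mapping φ: V(G1) → V(G2): 0→9, 1→0, 2→2, 3→5, 4→10, 5→6, 6→4, 7→3, 8→7, 9→1, 10→8

Verify φ preserves adjacency — for each edge of G1, its image is an edge of G2:
  (0,1) → (φ(0),φ(1)) = (0,9) ∈ E(G2) ✓
  (0,2) → (φ(0),φ(2)) = (2,9) ∈ E(G2) ✓
  (0,3) → (φ(0),φ(3)) = (5,9) ∈ E(G2) ✓
  (0,4) → (φ(0),φ(4)) = (9,10) ∈ E(G2) ✓
  (0,6) → (φ(0),φ(6)) = (4,9) ∈ E(G2) ✓
  (0,8) → (φ(0),φ(8)) = (7,9) ∈ E(G2) ✓
  (0,9) → (φ(0),φ(9)) = (1,9) ∈ E(G2) ✓
  (0,10) → (φ(0),φ(10)) = (8,9) ∈ E(G2) ✓
  (1,3) → (φ(1),φ(3)) = (0,5) ∈ E(G2) ✓
  (1,7) → (φ(1),φ(7)) = (0,3) ∈ E(G2) ✓
  (1,10) → (φ(1),φ(10)) = (0,8) ∈ E(G2) ✓
  (2,8) → (φ(2),φ(8)) = (2,7) ∈ E(G2) ✓
  (2,9) → (φ(2),φ(9)) = (1,2) ∈ E(G2) ✓
  (3,4) → (φ(3),φ(4)) = (5,10) ∈ E(G2) ✓
  (3,5) → (φ(3),φ(5)) = (5,6) ∈ E(G2) ✓
  (3,6) → (φ(3),φ(6)) = (4,5) ∈ E(G2) ✓
  (3,7) → (φ(3),φ(7)) = (3,5) ∈ E(G2) ✓
  (3,9) → (φ(3),φ(9)) = (1,5) ∈ E(G2) ✓
  (3,10) → (φ(3),φ(10)) = (5,8) ∈ E(G2) ✓
  (5,6) → (φ(5),φ(6)) = (4,6) ∈ E(G2) ✓
  (5,9) → (φ(5),φ(9)) = (1,6) ∈ E(G2) ✓
  (6,8) → (φ(6),φ(8)) = (4,7) ∈ E(G2) ✓
  (7,8) → (φ(7),φ(8)) = (3,7) ∈ E(G2) ✓
  (7,10) → (φ(7),φ(10)) = (3,8) ∈ E(G2) ✓
  (8,9) → (φ(8),φ(9)) = (1,7) ∈ E(G2) ✓
All 25 edges of G1 map to edges of G2, and |E(G1)| = |E(G2)| = 25, so φ is a bijection on edges as well as vertices. Hence G1 ≅ G2.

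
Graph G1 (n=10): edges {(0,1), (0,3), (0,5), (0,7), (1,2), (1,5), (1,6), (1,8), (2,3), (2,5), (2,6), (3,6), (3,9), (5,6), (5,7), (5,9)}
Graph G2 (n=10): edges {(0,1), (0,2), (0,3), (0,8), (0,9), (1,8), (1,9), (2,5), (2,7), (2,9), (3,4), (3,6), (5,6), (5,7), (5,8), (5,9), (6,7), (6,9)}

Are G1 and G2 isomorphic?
No, not isomorphic

The graphs are NOT isomorphic.

Degrees in G1: deg(0)=4, deg(1)=5, deg(2)=4, deg(3)=4, deg(4)=0, deg(5)=6, deg(6)=4, deg(7)=2, deg(8)=1, deg(9)=2.
Sorted degree sequence of G1: [6, 5, 4, 4, 4, 4, 2, 2, 1, 0].
Degrees in G2: deg(0)=5, deg(1)=3, deg(2)=4, deg(3)=3, deg(4)=1, deg(5)=5, deg(6)=4, deg(7)=3, deg(8)=3, deg(9)=5.
Sorted degree sequence of G2: [5, 5, 5, 4, 4, 3, 3, 3, 3, 1].
The (sorted) degree sequence is an isomorphism invariant, so since G1 and G2 have different degree sequences they cannot be isomorphic.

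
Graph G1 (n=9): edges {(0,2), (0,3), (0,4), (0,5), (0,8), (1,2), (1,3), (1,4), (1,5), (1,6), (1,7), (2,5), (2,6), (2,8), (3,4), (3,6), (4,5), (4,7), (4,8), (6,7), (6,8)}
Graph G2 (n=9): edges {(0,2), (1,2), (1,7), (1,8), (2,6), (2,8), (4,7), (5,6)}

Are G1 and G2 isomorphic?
No, not isomorphic

The graphs are NOT isomorphic.

Connected components of G1: 1 component(s) with vertex sets [[0, 1, 2, 3, 4, 5, 6, 7, 8]], sizes [9].
Connected components of G2: 2 component(s) with vertex sets [[3], [0, 1, 2, 4, 5, 6, 7, 8]], sizes [1, 8].
The number of connected components (and the multiset of component sizes) is an isomorphism invariant — an isomorphism maps each component of G1 bijectively onto a component of G2. Since G1 has 1 component(s) and G2 has 2, they cannot be isomorphic.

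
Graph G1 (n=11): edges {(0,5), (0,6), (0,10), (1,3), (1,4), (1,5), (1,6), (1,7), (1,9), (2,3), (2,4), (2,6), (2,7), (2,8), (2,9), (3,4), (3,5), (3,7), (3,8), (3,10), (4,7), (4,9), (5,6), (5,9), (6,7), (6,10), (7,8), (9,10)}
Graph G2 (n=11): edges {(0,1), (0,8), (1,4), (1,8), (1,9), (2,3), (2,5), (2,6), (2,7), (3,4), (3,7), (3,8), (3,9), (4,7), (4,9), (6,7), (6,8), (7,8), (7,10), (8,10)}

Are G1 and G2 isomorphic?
No, not isomorphic

The graphs are NOT isomorphic.

Degrees in G1: deg(0)=3, deg(1)=6, deg(2)=6, deg(3)=7, deg(4)=5, deg(5)=5, deg(6)=6, deg(7)=6, deg(8)=3, deg(9)=5, deg(10)=4.
Sorted degree sequence of G1: [7, 6, 6, 6, 6, 5, 5, 5, 4, 3, 3].
Degrees in G2: deg(0)=2, deg(1)=4, deg(2)=4, deg(3)=5, deg(4)=4, deg(5)=1, deg(6)=3, deg(7)=6, deg(8)=6, deg(9)=3, deg(10)=2.
Sorted degree sequence of G2: [6, 6, 5, 4, 4, 4, 3, 3, 2, 2, 1].
The (sorted) degree sequence is an isomorphism invariant, so since G1 and G2 have different degree sequences they cannot be isomorphic.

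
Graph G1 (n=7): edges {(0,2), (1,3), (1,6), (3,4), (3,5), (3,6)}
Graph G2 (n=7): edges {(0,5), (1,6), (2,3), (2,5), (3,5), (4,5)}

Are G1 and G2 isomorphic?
Yes, isomorphic

The graphs are isomorphic.
One valid mapping φ: V(G1) → V(G2): 0→6, 1→2, 2→1, 3→5, 4→4, 5→0, 6→3

Verify φ preserves adjacency — for each edge of G1, its image is an edge of G2:
  (0,2) → (φ(0),φ(2)) = (1,6) ∈ E(G2) ✓
  (1,3) → (φ(1),φ(3)) = (2,5) ∈ E(G2) ✓
  (1,6) → (φ(1),φ(6)) = (2,3) ∈ E(G2) ✓
  (3,4) → (φ(3),φ(4)) = (4,5) ∈ E(G2) ✓
  (3,5) → (φ(3),φ(5)) = (0,5) ∈ E(G2) ✓
  (3,6) → (φ(3),φ(6)) = (3,5) ∈ E(G2) ✓
All 6 edges of G1 map to edges of G2, and |E(G1)| = |E(G2)| = 6, so φ is a bijection on edges as well as vertices. Hence G1 ≅ G2.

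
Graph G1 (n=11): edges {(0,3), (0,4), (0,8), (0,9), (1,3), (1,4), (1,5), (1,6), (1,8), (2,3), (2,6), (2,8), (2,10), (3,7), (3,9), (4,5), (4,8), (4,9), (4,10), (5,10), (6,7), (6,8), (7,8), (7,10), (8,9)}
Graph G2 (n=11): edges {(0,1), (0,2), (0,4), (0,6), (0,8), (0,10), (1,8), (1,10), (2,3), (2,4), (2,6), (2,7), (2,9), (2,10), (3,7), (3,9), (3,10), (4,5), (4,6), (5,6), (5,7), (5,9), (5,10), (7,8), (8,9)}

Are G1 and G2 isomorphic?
Yes, isomorphic

The graphs are isomorphic.
One valid mapping φ: V(G1) → V(G2): 0→6, 1→10, 2→7, 3→5, 4→0, 5→1, 6→3, 7→9, 8→2, 9→4, 10→8

Verify φ preserves adjacency — for each edge of G1, its image is an edge of G2:
  (0,3) → (φ(0),φ(3)) = (5,6) ∈ E(G2) ✓
  (0,4) → (φ(0),φ(4)) = (0,6) ∈ E(G2) ✓
  (0,8) → (φ(0),φ(8)) = (2,6) ∈ E(G2) ✓
  (0,9) → (φ(0),φ(9)) = (4,6) ∈ E(G2) ✓
  (1,3) → (φ(1),φ(3)) = (5,10) ∈ E(G2) ✓
  (1,4) → (φ(1),φ(4)) = (0,10) ∈ E(G2) ✓
  (1,5) → (φ(1),φ(5)) = (1,10) ∈ E(G2) ✓
  (1,6) → (φ(1),φ(6)) = (3,10) ∈ E(G2) ✓
  (1,8) → (φ(1),φ(8)) = (2,10) ∈ E(G2) ✓
  (2,3) → (φ(2),φ(3)) = (5,7) ∈ E(G2) ✓
  (2,6) → (φ(2),φ(6)) = (3,7) ∈ E(G2) ✓
  (2,8) → (φ(2),φ(8)) = (2,7) ∈ E(G2) ✓
  (2,10) → (φ(2),φ(10)) = (7,8) ∈ E(G2) ✓
  (3,7) → (φ(3),φ(7)) = (5,9) ∈ E(G2) ✓
  (3,9) → (φ(3),φ(9)) = (4,5) ∈ E(G2) ✓
  (4,5) → (φ(4),φ(5)) = (0,1) ∈ E(G2) ✓
  (4,8) → (φ(4),φ(8)) = (0,2) ∈ E(G2) ✓
  (4,9) → (φ(4),φ(9)) = (0,4) ∈ E(G2) ✓
  (4,10) → (φ(4),φ(10)) = (0,8) ∈ E(G2) ✓
  (5,10) → (φ(5),φ(10)) = (1,8) ∈ E(G2) ✓
  (6,7) → (φ(6),φ(7)) = (3,9) ∈ E(G2) ✓
  (6,8) → (φ(6),φ(8)) = (2,3) ∈ E(G2) ✓
  (7,8) → (φ(7),φ(8)) = (2,9) ∈ E(G2) ✓
  (7,10) → (φ(7),φ(10)) = (8,9) ∈ E(G2) ✓
  (8,9) → (φ(8),φ(9)) = (2,4) ∈ E(G2) ✓
All 25 edges of G1 map to edges of G2, and |E(G1)| = |E(G2)| = 25, so φ is a bijection on edges as well as vertices. Hence G1 ≅ G2.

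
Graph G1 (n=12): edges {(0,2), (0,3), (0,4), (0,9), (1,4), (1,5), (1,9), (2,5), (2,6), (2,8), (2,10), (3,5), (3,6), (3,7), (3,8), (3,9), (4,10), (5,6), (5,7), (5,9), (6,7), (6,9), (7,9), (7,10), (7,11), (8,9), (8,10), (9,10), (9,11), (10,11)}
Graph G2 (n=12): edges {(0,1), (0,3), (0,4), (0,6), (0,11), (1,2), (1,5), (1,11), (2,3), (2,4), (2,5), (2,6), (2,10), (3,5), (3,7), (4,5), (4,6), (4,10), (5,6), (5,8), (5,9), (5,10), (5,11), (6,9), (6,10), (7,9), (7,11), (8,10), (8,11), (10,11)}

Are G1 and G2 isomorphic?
Yes, isomorphic

The graphs are isomorphic.
One valid mapping φ: V(G1) → V(G2): 0→3, 1→9, 2→0, 3→2, 4→7, 5→6, 6→4, 7→10, 8→1, 9→5, 10→11, 11→8

Verify φ preserves adjacency — for each edge of G1, its image is an edge of G2:
  (0,2) → (φ(0),φ(2)) = (0,3) ∈ E(G2) ✓
  (0,3) → (φ(0),φ(3)) = (2,3) ∈ E(G2) ✓
  (0,4) → (φ(0),φ(4)) = (3,7) ∈ E(G2) ✓
  (0,9) → (φ(0),φ(9)) = (3,5) ∈ E(G2) ✓
  (1,4) → (φ(1),φ(4)) = (7,9) ∈ E(G2) ✓
  (1,5) → (φ(1),φ(5)) = (6,9) ∈ E(G2) ✓
  (1,9) → (φ(1),φ(9)) = (5,9) ∈ E(G2) ✓
  (2,5) → (φ(2),φ(5)) = (0,6) ∈ E(G2) ✓
  (2,6) → (φ(2),φ(6)) = (0,4) ∈ E(G2) ✓
  (2,8) → (φ(2),φ(8)) = (0,1) ∈ E(G2) ✓
  (2,10) → (φ(2),φ(10)) = (0,11) ∈ E(G2) ✓
  (3,5) → (φ(3),φ(5)) = (2,6) ∈ E(G2) ✓
  (3,6) → (φ(3),φ(6)) = (2,4) ∈ E(G2) ✓
  (3,7) → (φ(3),φ(7)) = (2,10) ∈ E(G2) ✓
  (3,8) → (φ(3),φ(8)) = (1,2) ∈ E(G2) ✓
  (3,9) → (φ(3),φ(9)) = (2,5) ∈ E(G2) ✓
  (4,10) → (φ(4),φ(10)) = (7,11) ∈ E(G2) ✓
  (5,6) → (φ(5),φ(6)) = (4,6) ∈ E(G2) ✓
  (5,7) → (φ(5),φ(7)) = (6,10) ∈ E(G2) ✓
  (5,9) → (φ(5),φ(9)) = (5,6) ∈ E(G2) ✓
  (6,7) → (φ(6),φ(7)) = (4,10) ∈ E(G2) ✓
  (6,9) → (φ(6),φ(9)) = (4,5) ∈ E(G2) ✓
  (7,9) → (φ(7),φ(9)) = (5,10) ∈ E(G2) ✓
  (7,10) → (φ(7),φ(10)) = (10,11) ∈ E(G2) ✓
  (7,11) → (φ(7),φ(11)) = (8,10) ∈ E(G2) ✓
  (8,9) → (φ(8),φ(9)) = (1,5) ∈ E(G2) ✓
  (8,10) → (φ(8),φ(10)) = (1,11) ∈ E(G2) ✓
  (9,10) → (φ(9),φ(10)) = (5,11) ∈ E(G2) ✓
  (9,11) → (φ(9),φ(11)) = (5,8) ∈ E(G2) ✓
  (10,11) → (φ(10),φ(11)) = (8,11) ∈ E(G2) ✓
All 30 edges of G1 map to edges of G2, and |E(G1)| = |E(G2)| = 30, so φ is a bijection on edges as well as vertices. Hence G1 ≅ G2.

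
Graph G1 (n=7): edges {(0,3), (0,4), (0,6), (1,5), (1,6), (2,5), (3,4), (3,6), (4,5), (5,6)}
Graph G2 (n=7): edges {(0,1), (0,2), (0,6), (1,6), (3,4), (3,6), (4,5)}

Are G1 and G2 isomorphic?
No, not isomorphic

The graphs are NOT isomorphic.

Counting triangles (3-cliques): G1 has 3, G2 has 1.
Triangle count is an isomorphism invariant, so differing triangle counts rule out isomorphism.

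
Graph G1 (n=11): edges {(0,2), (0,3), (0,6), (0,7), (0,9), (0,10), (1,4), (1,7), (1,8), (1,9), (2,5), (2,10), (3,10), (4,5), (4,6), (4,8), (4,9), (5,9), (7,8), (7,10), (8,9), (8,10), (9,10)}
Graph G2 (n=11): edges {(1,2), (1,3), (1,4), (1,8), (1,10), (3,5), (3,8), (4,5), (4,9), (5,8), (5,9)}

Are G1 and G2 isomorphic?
No, not isomorphic

The graphs are NOT isomorphic.

Connected components of G1: 1 component(s) with vertex sets [[0, 1, 2, 3, 4, 5, 6, 7, 8, 9, 10]], sizes [11].
Connected components of G2: 4 component(s) with vertex sets [[0], [6], [7], [1, 2, 3, 4, 5, 8, 9, 10]], sizes [1, 1, 1, 8].
The number of connected components (and the multiset of component sizes) is an isomorphism invariant — an isomorphism maps each component of G1 bijectively onto a component of G2. Since G1 has 1 component(s) and G2 has 4, they cannot be isomorphic.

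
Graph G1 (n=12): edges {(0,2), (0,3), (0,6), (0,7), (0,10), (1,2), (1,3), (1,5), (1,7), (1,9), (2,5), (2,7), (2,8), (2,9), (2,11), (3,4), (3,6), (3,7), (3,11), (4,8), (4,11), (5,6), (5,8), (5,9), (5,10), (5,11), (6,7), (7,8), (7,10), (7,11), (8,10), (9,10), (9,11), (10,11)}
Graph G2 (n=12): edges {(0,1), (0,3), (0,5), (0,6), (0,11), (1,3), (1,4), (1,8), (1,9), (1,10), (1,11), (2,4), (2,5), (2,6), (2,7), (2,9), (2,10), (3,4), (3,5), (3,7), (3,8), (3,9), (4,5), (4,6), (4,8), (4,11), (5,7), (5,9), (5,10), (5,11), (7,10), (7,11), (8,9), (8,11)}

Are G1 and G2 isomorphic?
Yes, isomorphic

The graphs are isomorphic.
One valid mapping φ: V(G1) → V(G2): 0→7, 1→9, 2→3, 3→2, 4→6, 5→1, 6→10, 7→5, 8→0, 9→8, 10→11, 11→4

Verify φ preserves adjacency — for each edge of G1, its image is an edge of G2:
  (0,2) → (φ(0),φ(2)) = (3,7) ∈ E(G2) ✓
  (0,3) → (φ(0),φ(3)) = (2,7) ∈ E(G2) ✓
  (0,6) → (φ(0),φ(6)) = (7,10) ∈ E(G2) ✓
  (0,7) → (φ(0),φ(7)) = (5,7) ∈ E(G2) ✓
  (0,10) → (φ(0),φ(10)) = (7,11) ∈ E(G2) ✓
  (1,2) → (φ(1),φ(2)) = (3,9) ∈ E(G2) ✓
  (1,3) → (φ(1),φ(3)) = (2,9) ∈ E(G2) ✓
  (1,5) → (φ(1),φ(5)) = (1,9) ∈ E(G2) ✓
  (1,7) → (φ(1),φ(7)) = (5,9) ∈ E(G2) ✓
  (1,9) → (φ(1),φ(9)) = (8,9) ∈ E(G2) ✓
  (2,5) → (φ(2),φ(5)) = (1,3) ∈ E(G2) ✓
  (2,7) → (φ(2),φ(7)) = (3,5) ∈ E(G2) ✓
  (2,8) → (φ(2),φ(8)) = (0,3) ∈ E(G2) ✓
  (2,9) → (φ(2),φ(9)) = (3,8) ∈ E(G2) ✓
  (2,11) → (φ(2),φ(11)) = (3,4) ∈ E(G2) ✓
  (3,4) → (φ(3),φ(4)) = (2,6) ∈ E(G2) ✓
  (3,6) → (φ(3),φ(6)) = (2,10) ∈ E(G2) ✓
  (3,7) → (φ(3),φ(7)) = (2,5) ∈ E(G2) ✓
  (3,11) → (φ(3),φ(11)) = (2,4) ∈ E(G2) ✓
  (4,8) → (φ(4),φ(8)) = (0,6) ∈ E(G2) ✓
  (4,11) → (φ(4),φ(11)) = (4,6) ∈ E(G2) ✓
  (5,6) → (φ(5),φ(6)) = (1,10) ∈ E(G2) ✓
  (5,8) → (φ(5),φ(8)) = (0,1) ∈ E(G2) ✓
  (5,9) → (φ(5),φ(9)) = (1,8) ∈ E(G2) ✓
  (5,10) → (φ(5),φ(10)) = (1,11) ∈ E(G2) ✓
  (5,11) → (φ(5),φ(11)) = (1,4) ∈ E(G2) ✓
  (6,7) → (φ(6),φ(7)) = (5,10) ∈ E(G2) ✓
  (7,8) → (φ(7),φ(8)) = (0,5) ∈ E(G2) ✓
  (7,10) → (φ(7),φ(10)) = (5,11) ∈ E(G2) ✓
  (7,11) → (φ(7),φ(11)) = (4,5) ∈ E(G2) ✓
  (8,10) → (φ(8),φ(10)) = (0,11) ∈ E(G2) ✓
  (9,10) → (φ(9),φ(10)) = (8,11) ∈ E(G2) ✓
  (9,11) → (φ(9),φ(11)) = (4,8) ∈ E(G2) ✓
  (10,11) → (φ(10),φ(11)) = (4,11) ∈ E(G2) ✓
All 34 edges of G1 map to edges of G2, and |E(G1)| = |E(G2)| = 34, so φ is a bijection on edges as well as vertices. Hence G1 ≅ G2.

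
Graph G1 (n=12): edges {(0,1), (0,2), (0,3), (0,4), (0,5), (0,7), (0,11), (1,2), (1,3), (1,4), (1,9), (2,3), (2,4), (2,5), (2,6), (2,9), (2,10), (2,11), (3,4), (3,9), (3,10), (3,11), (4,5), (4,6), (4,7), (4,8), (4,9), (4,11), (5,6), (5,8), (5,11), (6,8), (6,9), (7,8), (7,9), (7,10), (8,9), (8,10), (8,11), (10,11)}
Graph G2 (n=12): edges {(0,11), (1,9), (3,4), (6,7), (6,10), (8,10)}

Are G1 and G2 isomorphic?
No, not isomorphic

The graphs are NOT isomorphic.

Connected components of G1: 1 component(s) with vertex sets [[0, 1, 2, 3, 4, 5, 6, 7, 8, 9, 10, 11]], sizes [12].
Connected components of G2: 6 component(s) with vertex sets [[2], [5], [0, 11], [1, 9], [3, 4], [6, 7, 8, 10]], sizes [1, 1, 2, 2, 2, 4].
The number of connected components (and the multiset of component sizes) is an isomorphism invariant — an isomorphism maps each component of G1 bijectively onto a component of G2. Since G1 has 1 component(s) and G2 has 6, they cannot be isomorphic.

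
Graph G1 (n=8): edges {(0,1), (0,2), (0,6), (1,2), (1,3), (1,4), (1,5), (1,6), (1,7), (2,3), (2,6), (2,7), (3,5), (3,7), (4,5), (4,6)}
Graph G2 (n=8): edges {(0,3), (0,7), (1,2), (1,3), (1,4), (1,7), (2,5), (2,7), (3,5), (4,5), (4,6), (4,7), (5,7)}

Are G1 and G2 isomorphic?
No, not isomorphic

The graphs are NOT isomorphic.

Degrees in G1: deg(0)=3, deg(1)=7, deg(2)=5, deg(3)=4, deg(4)=3, deg(5)=3, deg(6)=4, deg(7)=3.
Sorted degree sequence of G1: [7, 5, 4, 4, 3, 3, 3, 3].
Degrees in G2: deg(0)=2, deg(1)=4, deg(2)=3, deg(3)=3, deg(4)=4, deg(5)=4, deg(6)=1, deg(7)=5.
Sorted degree sequence of G2: [5, 4, 4, 4, 3, 3, 2, 1].
The (sorted) degree sequence is an isomorphism invariant, so since G1 and G2 have different degree sequences they cannot be isomorphic.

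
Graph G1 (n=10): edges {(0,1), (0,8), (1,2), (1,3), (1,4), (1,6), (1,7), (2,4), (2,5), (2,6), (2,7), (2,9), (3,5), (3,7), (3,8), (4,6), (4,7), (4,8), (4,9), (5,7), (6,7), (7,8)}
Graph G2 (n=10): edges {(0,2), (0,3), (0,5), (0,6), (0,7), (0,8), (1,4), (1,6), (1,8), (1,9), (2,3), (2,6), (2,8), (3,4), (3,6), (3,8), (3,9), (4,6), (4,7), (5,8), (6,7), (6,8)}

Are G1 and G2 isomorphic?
Yes, isomorphic

The graphs are isomorphic.
One valid mapping φ: V(G1) → V(G2): 0→9, 1→3, 2→0, 3→4, 4→8, 5→7, 6→2, 7→6, 8→1, 9→5

Verify φ preserves adjacency — for each edge of G1, its image is an edge of G2:
  (0,1) → (φ(0),φ(1)) = (3,9) ∈ E(G2) ✓
  (0,8) → (φ(0),φ(8)) = (1,9) ∈ E(G2) ✓
  (1,2) → (φ(1),φ(2)) = (0,3) ∈ E(G2) ✓
  (1,3) → (φ(1),φ(3)) = (3,4) ∈ E(G2) ✓
  (1,4) → (φ(1),φ(4)) = (3,8) ∈ E(G2) ✓
  (1,6) → (φ(1),φ(6)) = (2,3) ∈ E(G2) ✓
  (1,7) → (φ(1),φ(7)) = (3,6) ∈ E(G2) ✓
  (2,4) → (φ(2),φ(4)) = (0,8) ∈ E(G2) ✓
  (2,5) → (φ(2),φ(5)) = (0,7) ∈ E(G2) ✓
  (2,6) → (φ(2),φ(6)) = (0,2) ∈ E(G2) ✓
  (2,7) → (φ(2),φ(7)) = (0,6) ∈ E(G2) ✓
  (2,9) → (φ(2),φ(9)) = (0,5) ∈ E(G2) ✓
  (3,5) → (φ(3),φ(5)) = (4,7) ∈ E(G2) ✓
  (3,7) → (φ(3),φ(7)) = (4,6) ∈ E(G2) ✓
  (3,8) → (φ(3),φ(8)) = (1,4) ∈ E(G2) ✓
  (4,6) → (φ(4),φ(6)) = (2,8) ∈ E(G2) ✓
  (4,7) → (φ(4),φ(7)) = (6,8) ∈ E(G2) ✓
  (4,8) → (φ(4),φ(8)) = (1,8) ∈ E(G2) ✓
  (4,9) → (φ(4),φ(9)) = (5,8) ∈ E(G2) ✓
  (5,7) → (φ(5),φ(7)) = (6,7) ∈ E(G2) ✓
  (6,7) → (φ(6),φ(7)) = (2,6) ∈ E(G2) ✓
  (7,8) → (φ(7),φ(8)) = (1,6) ∈ E(G2) ✓
All 22 edges of G1 map to edges of G2, and |E(G1)| = |E(G2)| = 22, so φ is a bijection on edges as well as vertices. Hence G1 ≅ G2.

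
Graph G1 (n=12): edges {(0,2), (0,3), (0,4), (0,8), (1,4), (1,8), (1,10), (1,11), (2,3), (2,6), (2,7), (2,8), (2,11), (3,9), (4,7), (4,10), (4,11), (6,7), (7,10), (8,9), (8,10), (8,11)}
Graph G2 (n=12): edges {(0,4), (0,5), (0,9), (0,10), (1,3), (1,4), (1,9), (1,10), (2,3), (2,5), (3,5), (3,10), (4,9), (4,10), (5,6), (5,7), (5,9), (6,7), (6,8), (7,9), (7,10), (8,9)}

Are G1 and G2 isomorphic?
Yes, isomorphic

The graphs are isomorphic.
One valid mapping φ: V(G1) → V(G2): 0→7, 1→4, 2→5, 3→6, 4→10, 5→11, 6→2, 7→3, 8→9, 9→8, 10→1, 11→0

Verify φ preserves adjacency — for each edge of G1, its image is an edge of G2:
  (0,2) → (φ(0),φ(2)) = (5,7) ∈ E(G2) ✓
  (0,3) → (φ(0),φ(3)) = (6,7) ∈ E(G2) ✓
  (0,4) → (φ(0),φ(4)) = (7,10) ∈ E(G2) ✓
  (0,8) → (φ(0),φ(8)) = (7,9) ∈ E(G2) ✓
  (1,4) → (φ(1),φ(4)) = (4,10) ∈ E(G2) ✓
  (1,8) → (φ(1),φ(8)) = (4,9) ∈ E(G2) ✓
  (1,10) → (φ(1),φ(10)) = (1,4) ∈ E(G2) ✓
  (1,11) → (φ(1),φ(11)) = (0,4) ∈ E(G2) ✓
  (2,3) → (φ(2),φ(3)) = (5,6) ∈ E(G2) ✓
  (2,6) → (φ(2),φ(6)) = (2,5) ∈ E(G2) ✓
  (2,7) → (φ(2),φ(7)) = (3,5) ∈ E(G2) ✓
  (2,8) → (φ(2),φ(8)) = (5,9) ∈ E(G2) ✓
  (2,11) → (φ(2),φ(11)) = (0,5) ∈ E(G2) ✓
  (3,9) → (φ(3),φ(9)) = (6,8) ∈ E(G2) ✓
  (4,7) → (φ(4),φ(7)) = (3,10) ∈ E(G2) ✓
  (4,10) → (φ(4),φ(10)) = (1,10) ∈ E(G2) ✓
  (4,11) → (φ(4),φ(11)) = (0,10) ∈ E(G2) ✓
  (6,7) → (φ(6),φ(7)) = (2,3) ∈ E(G2) ✓
  (7,10) → (φ(7),φ(10)) = (1,3) ∈ E(G2) ✓
  (8,9) → (φ(8),φ(9)) = (8,9) ∈ E(G2) ✓
  (8,10) → (φ(8),φ(10)) = (1,9) ∈ E(G2) ✓
  (8,11) → (φ(8),φ(11)) = (0,9) ∈ E(G2) ✓
All 22 edges of G1 map to edges of G2, and |E(G1)| = |E(G2)| = 22, so φ is a bijection on edges as well as vertices. Hence G1 ≅ G2.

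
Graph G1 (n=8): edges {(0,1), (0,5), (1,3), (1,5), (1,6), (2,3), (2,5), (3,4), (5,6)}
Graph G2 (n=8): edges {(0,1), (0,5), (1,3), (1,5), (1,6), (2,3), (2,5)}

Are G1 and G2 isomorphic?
No, not isomorphic

The graphs are NOT isomorphic.

Counting edges: G1 has 9 edge(s); G2 has 7 edge(s).
Edge count is an isomorphism invariant (a bijection on vertices induces a bijection on edges), so differing edge counts rule out isomorphism.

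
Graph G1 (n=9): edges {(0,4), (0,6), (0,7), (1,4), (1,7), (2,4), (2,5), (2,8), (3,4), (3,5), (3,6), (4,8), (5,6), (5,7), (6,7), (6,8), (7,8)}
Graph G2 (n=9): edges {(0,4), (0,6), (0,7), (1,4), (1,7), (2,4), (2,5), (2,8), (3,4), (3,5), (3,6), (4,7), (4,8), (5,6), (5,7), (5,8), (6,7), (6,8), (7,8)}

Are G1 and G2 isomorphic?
No, not isomorphic

The graphs are NOT isomorphic.

Counting edges: G1 has 17 edge(s); G2 has 19 edge(s).
Edge count is an isomorphism invariant (a bijection on vertices induces a bijection on edges), so differing edge counts rule out isomorphism.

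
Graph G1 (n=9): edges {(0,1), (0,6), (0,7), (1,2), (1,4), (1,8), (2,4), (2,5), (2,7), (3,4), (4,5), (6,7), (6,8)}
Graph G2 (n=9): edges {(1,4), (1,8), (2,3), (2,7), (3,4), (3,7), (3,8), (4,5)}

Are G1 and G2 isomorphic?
No, not isomorphic

The graphs are NOT isomorphic.

Connected components of G1: 1 component(s) with vertex sets [[0, 1, 2, 3, 4, 5, 6, 7, 8]], sizes [9].
Connected components of G2: 3 component(s) with vertex sets [[0], [6], [1, 2, 3, 4, 5, 7, 8]], sizes [1, 1, 7].
The number of connected components (and the multiset of component sizes) is an isomorphism invariant — an isomorphism maps each component of G1 bijectively onto a component of G2. Since G1 has 1 component(s) and G2 has 3, they cannot be isomorphic.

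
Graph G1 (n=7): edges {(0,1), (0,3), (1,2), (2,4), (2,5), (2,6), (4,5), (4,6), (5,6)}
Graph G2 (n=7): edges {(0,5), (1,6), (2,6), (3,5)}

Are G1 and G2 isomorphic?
No, not isomorphic

The graphs are NOT isomorphic.

Connected components of G1: 1 component(s) with vertex sets [[0, 1, 2, 3, 4, 5, 6]], sizes [7].
Connected components of G2: 3 component(s) with vertex sets [[4], [0, 3, 5], [1, 2, 6]], sizes [1, 3, 3].
The number of connected components (and the multiset of component sizes) is an isomorphism invariant — an isomorphism maps each component of G1 bijectively onto a component of G2. Since G1 has 1 component(s) and G2 has 3, they cannot be isomorphic.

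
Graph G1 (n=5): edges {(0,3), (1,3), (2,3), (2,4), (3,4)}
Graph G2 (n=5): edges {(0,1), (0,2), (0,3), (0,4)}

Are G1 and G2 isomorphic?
No, not isomorphic

The graphs are NOT isomorphic.

Degrees in G1: deg(0)=1, deg(1)=1, deg(2)=2, deg(3)=4, deg(4)=2.
Sorted degree sequence of G1: [4, 2, 2, 1, 1].
Degrees in G2: deg(0)=4, deg(1)=1, deg(2)=1, deg(3)=1, deg(4)=1.
Sorted degree sequence of G2: [4, 1, 1, 1, 1].
The (sorted) degree sequence is an isomorphism invariant, so since G1 and G2 have different degree sequences they cannot be isomorphic.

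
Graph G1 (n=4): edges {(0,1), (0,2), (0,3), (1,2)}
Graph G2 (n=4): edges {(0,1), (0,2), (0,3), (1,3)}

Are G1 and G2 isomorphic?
Yes, isomorphic

The graphs are isomorphic.
One valid mapping φ: V(G1) → V(G2): 0→0, 1→3, 2→1, 3→2

Verify φ preserves adjacency — for each edge of G1, its image is an edge of G2:
  (0,1) → (φ(0),φ(1)) = (0,3) ∈ E(G2) ✓
  (0,2) → (φ(0),φ(2)) = (0,1) ∈ E(G2) ✓
  (0,3) → (φ(0),φ(3)) = (0,2) ∈ E(G2) ✓
  (1,2) → (φ(1),φ(2)) = (1,3) ∈ E(G2) ✓
All 4 edges of G1 map to edges of G2, and |E(G1)| = |E(G2)| = 4, so φ is a bijection on edges as well as vertices. Hence G1 ≅ G2.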